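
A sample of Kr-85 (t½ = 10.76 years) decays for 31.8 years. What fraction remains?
N/N₀ = (1/2)^(t/t½) = 0.1289 = 12.9%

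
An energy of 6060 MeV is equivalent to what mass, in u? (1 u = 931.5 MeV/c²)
m = E/c² = 6.506 u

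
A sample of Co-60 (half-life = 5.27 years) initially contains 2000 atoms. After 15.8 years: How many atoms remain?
N = N₀(1/2)^(t/t½) = 250.3 atoms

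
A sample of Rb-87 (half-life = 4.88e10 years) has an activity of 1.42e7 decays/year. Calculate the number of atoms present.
N = A/λ = 9.997e17 atoms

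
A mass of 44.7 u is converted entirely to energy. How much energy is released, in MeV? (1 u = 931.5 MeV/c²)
E = mc² = 41640 MeV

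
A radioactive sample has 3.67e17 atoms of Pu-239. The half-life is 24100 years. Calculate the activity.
A = λN = 1.056e13 decays/year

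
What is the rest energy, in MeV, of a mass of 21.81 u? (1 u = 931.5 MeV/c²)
E = mc² = 20320 MeV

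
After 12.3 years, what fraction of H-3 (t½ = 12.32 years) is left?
N/N₀ = (1/2)^(t/t½) = 0.5006 = 50.1%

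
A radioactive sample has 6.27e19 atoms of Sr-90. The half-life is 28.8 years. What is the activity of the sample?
A = λN = 1.509e18 decays/year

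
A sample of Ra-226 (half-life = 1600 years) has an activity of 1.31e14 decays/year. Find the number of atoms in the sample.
N = A/λ = 3.024e17 atoms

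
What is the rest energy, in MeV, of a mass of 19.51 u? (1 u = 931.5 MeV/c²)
E = mc² = 18170 MeV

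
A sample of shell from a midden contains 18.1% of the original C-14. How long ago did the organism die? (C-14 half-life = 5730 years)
Age = t½ × log₂(1/ratio) = 14130 years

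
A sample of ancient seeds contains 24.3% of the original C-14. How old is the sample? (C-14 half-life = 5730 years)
Age = t½ × log₂(1/ratio) = 11690 years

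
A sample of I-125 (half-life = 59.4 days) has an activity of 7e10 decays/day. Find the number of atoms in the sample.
N = A/λ = 5.999e12 atoms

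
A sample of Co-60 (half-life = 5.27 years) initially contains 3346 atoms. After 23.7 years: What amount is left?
N = N₀(1/2)^(t/t½) = 148.2 atoms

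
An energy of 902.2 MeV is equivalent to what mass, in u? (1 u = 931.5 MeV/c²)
m = E/c² = 0.9685 u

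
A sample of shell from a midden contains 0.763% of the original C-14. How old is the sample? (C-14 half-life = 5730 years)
Age = t½ × log₂(1/ratio) = 40310 years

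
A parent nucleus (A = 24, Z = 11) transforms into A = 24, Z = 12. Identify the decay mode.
ΔA = 0, ΔZ = +1 ⇒ beta-minus decay (β⁻)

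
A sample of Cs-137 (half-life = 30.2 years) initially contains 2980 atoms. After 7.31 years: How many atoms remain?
N = N₀(1/2)^(t/t½) = 2520 atoms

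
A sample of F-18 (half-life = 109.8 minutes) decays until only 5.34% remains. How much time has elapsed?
t = t½ × log₂(N₀/N) = 464.1 minutes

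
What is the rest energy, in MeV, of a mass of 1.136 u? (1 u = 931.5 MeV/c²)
E = mc² = 1058 MeV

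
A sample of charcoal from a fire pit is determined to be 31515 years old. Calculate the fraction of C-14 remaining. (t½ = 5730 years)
N/N₀ = (1/2)^(t/t½) = 0.0221 = 2.21%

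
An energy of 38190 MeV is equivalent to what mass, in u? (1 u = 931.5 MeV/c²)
m = E/c² = 41 u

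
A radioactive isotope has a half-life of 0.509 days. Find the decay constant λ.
λ = ln(2)/t½ = 1.362 day⁻¹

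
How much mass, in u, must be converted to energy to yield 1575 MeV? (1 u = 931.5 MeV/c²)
m = E/c² = 1.691 u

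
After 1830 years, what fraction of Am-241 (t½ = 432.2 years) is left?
N/N₀ = (1/2)^(t/t½) = 0.05314 = 5.31%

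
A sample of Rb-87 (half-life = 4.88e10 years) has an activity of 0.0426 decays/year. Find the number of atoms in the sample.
N = A/λ = 2.999e9 atoms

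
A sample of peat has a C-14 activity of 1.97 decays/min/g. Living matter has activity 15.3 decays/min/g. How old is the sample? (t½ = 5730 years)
Age = t½ × log₂(A₀/A) = 16950 years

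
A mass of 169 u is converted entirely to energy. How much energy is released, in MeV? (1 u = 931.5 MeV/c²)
E = mc² = 1.574e5 MeV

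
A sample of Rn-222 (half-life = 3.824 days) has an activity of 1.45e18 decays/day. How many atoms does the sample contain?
N = A/λ = 7.999e18 atoms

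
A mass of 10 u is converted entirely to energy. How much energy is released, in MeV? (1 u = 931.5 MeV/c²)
E = mc² = 9315 MeV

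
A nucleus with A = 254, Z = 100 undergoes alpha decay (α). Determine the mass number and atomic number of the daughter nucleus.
Daughter: A = 250, Z = 98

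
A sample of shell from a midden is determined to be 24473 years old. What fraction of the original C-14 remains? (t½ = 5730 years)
N/N₀ = (1/2)^(t/t½) = 0.0518 = 5.18%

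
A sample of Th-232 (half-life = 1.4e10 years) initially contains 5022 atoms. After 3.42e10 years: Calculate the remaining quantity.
N = N₀(1/2)^(t/t½) = 923.6 atoms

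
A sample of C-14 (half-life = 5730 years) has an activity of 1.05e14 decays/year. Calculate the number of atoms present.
N = A/λ = 8.68e17 atoms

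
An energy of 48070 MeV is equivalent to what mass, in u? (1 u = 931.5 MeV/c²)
m = E/c² = 51.6 u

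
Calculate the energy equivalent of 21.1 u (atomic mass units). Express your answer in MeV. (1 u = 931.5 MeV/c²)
E = mc² = 19650 MeV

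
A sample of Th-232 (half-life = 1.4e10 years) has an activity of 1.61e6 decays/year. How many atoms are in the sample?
N = A/λ = 3.252e16 atoms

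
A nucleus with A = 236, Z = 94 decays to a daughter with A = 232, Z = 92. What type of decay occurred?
ΔA = -4, ΔZ = -2 ⇒ alpha decay (α)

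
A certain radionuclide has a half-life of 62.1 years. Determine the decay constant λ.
λ = ln(2)/t½ = 0.01116 year⁻¹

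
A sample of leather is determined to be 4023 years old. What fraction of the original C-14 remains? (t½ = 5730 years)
N/N₀ = (1/2)^(t/t½) = 0.6147 = 61.5%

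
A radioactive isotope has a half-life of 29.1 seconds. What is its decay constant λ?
λ = ln(2)/t½ = 0.02382 second⁻¹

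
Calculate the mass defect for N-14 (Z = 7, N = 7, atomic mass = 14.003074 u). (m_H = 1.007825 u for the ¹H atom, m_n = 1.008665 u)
Δm = Z·m_H + N·m_n − M = 0.1124 u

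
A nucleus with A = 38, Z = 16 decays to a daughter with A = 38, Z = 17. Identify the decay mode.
ΔA = 0, ΔZ = +1 ⇒ beta-minus decay (β⁻)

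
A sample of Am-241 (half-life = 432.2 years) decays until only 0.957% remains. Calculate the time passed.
t = t½ × log₂(N₀/N) = 2899 years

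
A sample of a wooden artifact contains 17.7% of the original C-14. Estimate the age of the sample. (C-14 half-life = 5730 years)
Age = t½ × log₂(1/ratio) = 14310 years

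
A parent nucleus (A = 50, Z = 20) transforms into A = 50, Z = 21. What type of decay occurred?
ΔA = 0, ΔZ = +1 ⇒ beta-minus decay (β⁻)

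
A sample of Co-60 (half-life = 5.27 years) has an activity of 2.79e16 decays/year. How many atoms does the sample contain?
N = A/λ = 2.121e17 atoms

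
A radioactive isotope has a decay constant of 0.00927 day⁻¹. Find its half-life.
t½ = ln(2)/λ = 74.77 days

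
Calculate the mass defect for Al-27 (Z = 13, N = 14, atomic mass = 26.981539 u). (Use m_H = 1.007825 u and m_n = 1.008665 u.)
Δm = Z·m_H + N·m_n − M = 0.2415 u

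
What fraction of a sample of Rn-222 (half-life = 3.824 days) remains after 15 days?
N/N₀ = (1/2)^(t/t½) = 0.06594 = 6.59%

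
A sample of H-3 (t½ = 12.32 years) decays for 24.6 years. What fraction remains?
N/N₀ = (1/2)^(t/t½) = 0.2506 = 25.1%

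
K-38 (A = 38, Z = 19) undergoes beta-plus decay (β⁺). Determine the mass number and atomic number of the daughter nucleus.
Daughter: A = 38, Z = 18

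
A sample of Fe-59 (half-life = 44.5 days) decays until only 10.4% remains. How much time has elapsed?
t = t½ × log₂(N₀/N) = 145.3 days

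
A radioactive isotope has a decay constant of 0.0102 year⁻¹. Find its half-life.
t½ = ln(2)/λ = 67.96 years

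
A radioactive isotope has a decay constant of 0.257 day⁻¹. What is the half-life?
t½ = ln(2)/λ = 2.697 days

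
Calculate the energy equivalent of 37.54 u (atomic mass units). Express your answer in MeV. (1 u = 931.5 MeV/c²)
E = mc² = 34970 MeV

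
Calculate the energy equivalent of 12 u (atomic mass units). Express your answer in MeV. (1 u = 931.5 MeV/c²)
E = mc² = 11180 MeV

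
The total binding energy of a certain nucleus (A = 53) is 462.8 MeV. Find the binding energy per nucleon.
B.E./A = 462.8/53 = 8.732 MeV/nucleon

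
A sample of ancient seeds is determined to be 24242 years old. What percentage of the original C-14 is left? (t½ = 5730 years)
N/N₀ = (1/2)^(t/t½) = 0.05326 = 5.33%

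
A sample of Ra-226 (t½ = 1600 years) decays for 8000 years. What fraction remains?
N/N₀ = (1/2)^(t/t½) = 0.03125 = 3.12%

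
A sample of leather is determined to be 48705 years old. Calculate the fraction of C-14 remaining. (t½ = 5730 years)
N/N₀ = (1/2)^(t/t½) = 0.002762 = 0.276%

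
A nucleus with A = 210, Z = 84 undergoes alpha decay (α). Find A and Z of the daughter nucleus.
Daughter: A = 206, Z = 82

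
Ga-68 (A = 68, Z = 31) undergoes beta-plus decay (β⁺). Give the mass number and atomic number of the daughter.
Daughter: A = 68, Z = 30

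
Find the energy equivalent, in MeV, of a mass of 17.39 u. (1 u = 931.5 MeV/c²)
E = mc² = 16200 MeV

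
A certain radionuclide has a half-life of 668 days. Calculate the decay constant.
λ = ln(2)/t½ = 0.001038 day⁻¹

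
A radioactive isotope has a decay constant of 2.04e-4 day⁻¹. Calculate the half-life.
t½ = ln(2)/λ = 3398 days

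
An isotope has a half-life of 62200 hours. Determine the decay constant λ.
λ = ln(2)/t½ = 1.114e-5 hour⁻¹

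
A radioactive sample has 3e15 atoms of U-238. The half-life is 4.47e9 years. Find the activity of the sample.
A = λN = 4.652e5 decays/year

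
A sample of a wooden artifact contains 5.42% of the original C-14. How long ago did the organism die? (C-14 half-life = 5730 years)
Age = t½ × log₂(1/ratio) = 24100 years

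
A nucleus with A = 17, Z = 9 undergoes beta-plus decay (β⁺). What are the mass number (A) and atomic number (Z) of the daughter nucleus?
Daughter: A = 17, Z = 8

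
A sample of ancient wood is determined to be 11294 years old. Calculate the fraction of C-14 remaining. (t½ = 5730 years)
N/N₀ = (1/2)^(t/t½) = 0.2551 = 25.5%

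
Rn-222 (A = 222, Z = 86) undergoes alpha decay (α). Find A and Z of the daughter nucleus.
Daughter: A = 218, Z = 84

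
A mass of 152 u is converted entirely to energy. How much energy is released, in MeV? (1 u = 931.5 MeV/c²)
E = mc² = 1.416e5 MeV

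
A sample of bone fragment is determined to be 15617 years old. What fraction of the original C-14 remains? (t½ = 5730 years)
N/N₀ = (1/2)^(t/t½) = 0.1512 = 15.1%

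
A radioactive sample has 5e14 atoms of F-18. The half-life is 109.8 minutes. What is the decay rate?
A = λN = 3.156e12 decays/minute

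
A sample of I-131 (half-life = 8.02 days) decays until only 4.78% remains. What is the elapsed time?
t = t½ × log₂(N₀/N) = 35.18 days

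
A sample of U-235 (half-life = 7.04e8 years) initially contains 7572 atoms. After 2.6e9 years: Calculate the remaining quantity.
N = N₀(1/2)^(t/t½) = 585.4 atoms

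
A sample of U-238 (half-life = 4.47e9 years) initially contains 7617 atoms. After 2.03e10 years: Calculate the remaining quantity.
N = N₀(1/2)^(t/t½) = 327.1 atoms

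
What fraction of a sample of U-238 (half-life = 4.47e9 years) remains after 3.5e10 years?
N/N₀ = (1/2)^(t/t½) = 0.004395 = 0.439%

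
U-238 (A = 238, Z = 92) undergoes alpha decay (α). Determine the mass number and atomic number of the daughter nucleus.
Daughter: A = 234, Z = 90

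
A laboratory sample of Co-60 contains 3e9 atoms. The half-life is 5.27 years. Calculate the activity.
A = λN = 3.946e8 decays/year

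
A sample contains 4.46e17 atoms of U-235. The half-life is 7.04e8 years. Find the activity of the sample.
A = λN = 4.391e8 decays/year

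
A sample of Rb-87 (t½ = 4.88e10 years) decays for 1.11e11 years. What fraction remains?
N/N₀ = (1/2)^(t/t½) = 0.2067 = 20.7%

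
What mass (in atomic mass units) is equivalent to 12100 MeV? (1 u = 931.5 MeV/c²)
m = E/c² = 12.99 u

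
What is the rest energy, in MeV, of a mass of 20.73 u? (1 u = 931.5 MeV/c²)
E = mc² = 19310 MeV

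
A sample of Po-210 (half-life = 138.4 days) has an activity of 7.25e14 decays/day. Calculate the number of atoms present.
N = A/λ = 1.448e17 atoms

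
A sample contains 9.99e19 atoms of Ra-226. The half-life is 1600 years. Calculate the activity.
A = λN = 4.328e16 decays/year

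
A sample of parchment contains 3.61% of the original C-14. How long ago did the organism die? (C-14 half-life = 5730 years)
Age = t½ × log₂(1/ratio) = 27460 years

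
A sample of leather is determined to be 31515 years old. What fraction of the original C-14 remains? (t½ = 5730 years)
N/N₀ = (1/2)^(t/t½) = 0.0221 = 2.21%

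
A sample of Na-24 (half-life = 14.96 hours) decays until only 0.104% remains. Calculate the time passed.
t = t½ × log₂(N₀/N) = 148.2 hours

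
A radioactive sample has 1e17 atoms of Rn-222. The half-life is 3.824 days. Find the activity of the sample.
A = λN = 1.813e16 decays/day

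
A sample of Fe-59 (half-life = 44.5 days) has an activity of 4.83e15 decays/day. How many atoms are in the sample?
N = A/λ = 3.101e17 atoms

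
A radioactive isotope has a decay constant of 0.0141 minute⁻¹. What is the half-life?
t½ = ln(2)/λ = 49.16 minutes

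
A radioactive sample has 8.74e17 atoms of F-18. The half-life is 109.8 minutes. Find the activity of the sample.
A = λN = 5.517e15 decays/minute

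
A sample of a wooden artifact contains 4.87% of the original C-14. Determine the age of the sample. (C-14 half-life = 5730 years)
Age = t½ × log₂(1/ratio) = 24980 years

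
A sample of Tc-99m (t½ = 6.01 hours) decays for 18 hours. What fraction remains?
N/N₀ = (1/2)^(t/t½) = 0.1254 = 12.5%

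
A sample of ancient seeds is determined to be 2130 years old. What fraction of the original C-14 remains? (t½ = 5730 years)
N/N₀ = (1/2)^(t/t½) = 0.7729 = 77.3%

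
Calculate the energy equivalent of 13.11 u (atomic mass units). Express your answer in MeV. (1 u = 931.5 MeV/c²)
E = mc² = 12210 MeV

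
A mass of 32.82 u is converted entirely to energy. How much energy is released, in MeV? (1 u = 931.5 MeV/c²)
E = mc² = 30570 MeV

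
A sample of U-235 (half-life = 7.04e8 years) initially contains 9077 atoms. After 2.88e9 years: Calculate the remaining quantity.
N = N₀(1/2)^(t/t½) = 532.7 atoms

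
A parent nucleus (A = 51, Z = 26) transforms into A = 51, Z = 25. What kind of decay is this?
ΔA = 0, ΔZ = -1 ⇒ beta-plus decay (β⁺) or electron capture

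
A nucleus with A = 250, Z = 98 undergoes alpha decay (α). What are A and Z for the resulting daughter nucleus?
Daughter: A = 246, Z = 96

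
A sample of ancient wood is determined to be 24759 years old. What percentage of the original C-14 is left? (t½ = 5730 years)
N/N₀ = (1/2)^(t/t½) = 0.05003 = 5%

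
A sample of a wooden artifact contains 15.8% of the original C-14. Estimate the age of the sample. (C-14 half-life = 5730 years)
Age = t½ × log₂(1/ratio) = 15250 years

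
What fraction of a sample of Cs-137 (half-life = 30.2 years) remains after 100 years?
N/N₀ = (1/2)^(t/t½) = 0.1007 = 10.1%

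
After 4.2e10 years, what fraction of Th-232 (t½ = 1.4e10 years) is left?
N/N₀ = (1/2)^(t/t½) = 0.125 = 12.5%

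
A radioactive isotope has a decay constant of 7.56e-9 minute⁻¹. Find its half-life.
t½ = ln(2)/λ = 9.169e7 minutes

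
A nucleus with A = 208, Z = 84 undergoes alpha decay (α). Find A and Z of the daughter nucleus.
Daughter: A = 204, Z = 82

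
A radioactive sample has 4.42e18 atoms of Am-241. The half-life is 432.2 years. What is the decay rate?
A = λN = 7.089e15 decays/year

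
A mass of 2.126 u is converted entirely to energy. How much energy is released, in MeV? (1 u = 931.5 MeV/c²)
E = mc² = 1980 MeV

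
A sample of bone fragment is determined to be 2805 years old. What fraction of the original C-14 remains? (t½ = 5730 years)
N/N₀ = (1/2)^(t/t½) = 0.7123 = 71.2%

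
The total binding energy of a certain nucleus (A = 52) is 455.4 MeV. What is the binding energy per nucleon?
B.E./A = 455.4/52 = 8.758 MeV/nucleon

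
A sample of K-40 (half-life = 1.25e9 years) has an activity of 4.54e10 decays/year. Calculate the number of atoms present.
N = A/λ = 8.187e19 atoms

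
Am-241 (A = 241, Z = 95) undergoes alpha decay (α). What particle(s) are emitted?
α particle = ⁴₂He (2 protons + 2 neutrons)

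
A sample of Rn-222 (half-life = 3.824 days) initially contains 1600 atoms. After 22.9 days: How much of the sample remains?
N = N₀(1/2)^(t/t½) = 25.2 atoms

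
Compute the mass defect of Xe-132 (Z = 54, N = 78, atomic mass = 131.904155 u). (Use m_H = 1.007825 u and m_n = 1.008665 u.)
Δm = Z·m_H + N·m_n − M = 1.194 u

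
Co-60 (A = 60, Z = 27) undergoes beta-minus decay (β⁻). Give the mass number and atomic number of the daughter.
Daughter: A = 60, Z = 28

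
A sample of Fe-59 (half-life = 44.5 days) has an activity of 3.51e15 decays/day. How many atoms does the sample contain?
N = A/λ = 2.253e17 atoms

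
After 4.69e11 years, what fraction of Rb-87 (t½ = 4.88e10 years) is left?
N/N₀ = (1/2)^(t/t½) = 0.001279 = 0.128%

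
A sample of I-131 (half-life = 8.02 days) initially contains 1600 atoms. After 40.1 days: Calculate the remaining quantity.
N = N₀(1/2)^(t/t½) = 50 atoms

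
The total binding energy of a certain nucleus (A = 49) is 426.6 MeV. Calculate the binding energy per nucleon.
B.E./A = 426.6/49 = 8.706 MeV/nucleon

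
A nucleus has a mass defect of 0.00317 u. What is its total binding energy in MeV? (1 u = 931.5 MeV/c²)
B.E. = Δm × 931.5 = 2.953 MeV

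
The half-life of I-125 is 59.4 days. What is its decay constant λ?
λ = ln(2)/t½ = 0.01167 day⁻¹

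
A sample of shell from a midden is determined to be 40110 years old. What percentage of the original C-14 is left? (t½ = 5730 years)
N/N₀ = (1/2)^(t/t½) = 0.007812 = 0.781%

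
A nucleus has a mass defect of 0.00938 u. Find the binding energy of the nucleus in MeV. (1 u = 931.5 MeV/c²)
B.E. = Δm × 931.5 = 8.737 MeV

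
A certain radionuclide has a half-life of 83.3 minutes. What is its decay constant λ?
λ = ln(2)/t½ = 0.008321 minute⁻¹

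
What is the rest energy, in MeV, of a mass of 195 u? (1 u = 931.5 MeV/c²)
E = mc² = 1.816e5 MeV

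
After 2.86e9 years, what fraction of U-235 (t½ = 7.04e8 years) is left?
N/N₀ = (1/2)^(t/t½) = 0.05985 = 5.99%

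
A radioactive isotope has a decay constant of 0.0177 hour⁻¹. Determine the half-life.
t½ = ln(2)/λ = 39.16 hours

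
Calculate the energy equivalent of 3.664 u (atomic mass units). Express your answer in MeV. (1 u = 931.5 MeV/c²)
E = mc² = 3413 MeV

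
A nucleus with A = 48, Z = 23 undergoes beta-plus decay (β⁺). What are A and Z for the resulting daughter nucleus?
Daughter: A = 48, Z = 22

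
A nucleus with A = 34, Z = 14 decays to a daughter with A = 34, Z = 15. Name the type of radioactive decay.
ΔA = 0, ΔZ = +1 ⇒ beta-minus decay (β⁻)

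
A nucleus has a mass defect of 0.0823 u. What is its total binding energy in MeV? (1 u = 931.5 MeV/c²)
B.E. = Δm × 931.5 = 76.66 MeV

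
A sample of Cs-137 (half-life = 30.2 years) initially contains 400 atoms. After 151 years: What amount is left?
N = N₀(1/2)^(t/t½) = 12.5 atoms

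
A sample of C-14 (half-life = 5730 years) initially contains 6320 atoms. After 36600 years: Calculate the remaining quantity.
N = N₀(1/2)^(t/t½) = 75.49 atoms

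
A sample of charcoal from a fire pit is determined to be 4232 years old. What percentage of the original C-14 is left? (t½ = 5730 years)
N/N₀ = (1/2)^(t/t½) = 0.5993 = 59.9%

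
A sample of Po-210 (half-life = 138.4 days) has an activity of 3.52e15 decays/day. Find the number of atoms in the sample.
N = A/λ = 7.028e17 atoms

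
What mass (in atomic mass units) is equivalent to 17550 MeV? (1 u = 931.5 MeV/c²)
m = E/c² = 18.84 u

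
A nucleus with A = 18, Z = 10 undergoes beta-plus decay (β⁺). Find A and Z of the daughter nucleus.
Daughter: A = 18, Z = 9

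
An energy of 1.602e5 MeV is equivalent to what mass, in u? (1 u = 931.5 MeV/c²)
m = E/c² = 172 u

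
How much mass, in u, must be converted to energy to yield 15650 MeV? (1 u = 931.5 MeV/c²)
m = E/c² = 16.8 u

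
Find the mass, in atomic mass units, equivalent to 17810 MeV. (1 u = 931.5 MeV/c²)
m = E/c² = 19.12 u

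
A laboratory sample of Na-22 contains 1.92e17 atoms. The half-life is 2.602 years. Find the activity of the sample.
A = λN = 5.115e16 decays/year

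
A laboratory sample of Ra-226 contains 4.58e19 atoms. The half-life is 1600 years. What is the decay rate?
A = λN = 1.984e16 decays/year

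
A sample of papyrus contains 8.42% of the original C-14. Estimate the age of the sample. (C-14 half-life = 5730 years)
Age = t½ × log₂(1/ratio) = 20460 years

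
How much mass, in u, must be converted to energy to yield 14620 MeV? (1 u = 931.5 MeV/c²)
m = E/c² = 15.7 u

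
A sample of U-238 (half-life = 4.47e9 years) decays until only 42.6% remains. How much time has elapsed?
t = t½ × log₂(N₀/N) = 5.503e9 years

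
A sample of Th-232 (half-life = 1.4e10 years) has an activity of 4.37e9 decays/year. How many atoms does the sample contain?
N = A/λ = 8.826e19 atoms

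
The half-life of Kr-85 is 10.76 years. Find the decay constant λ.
λ = ln(2)/t½ = 0.06442 year⁻¹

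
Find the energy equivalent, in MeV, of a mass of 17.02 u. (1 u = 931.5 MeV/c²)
E = mc² = 15850 MeV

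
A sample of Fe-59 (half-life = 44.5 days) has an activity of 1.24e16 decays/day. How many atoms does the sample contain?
N = A/λ = 7.961e17 atoms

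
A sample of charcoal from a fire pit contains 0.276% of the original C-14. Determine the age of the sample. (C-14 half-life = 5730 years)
Age = t½ × log₂(1/ratio) = 48710 years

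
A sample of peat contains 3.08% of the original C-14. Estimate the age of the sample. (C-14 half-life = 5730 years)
Age = t½ × log₂(1/ratio) = 28770 years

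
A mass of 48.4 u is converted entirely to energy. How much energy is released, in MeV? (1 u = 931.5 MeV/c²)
E = mc² = 45080 MeV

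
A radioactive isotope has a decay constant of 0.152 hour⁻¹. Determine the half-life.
t½ = ln(2)/λ = 4.56 hours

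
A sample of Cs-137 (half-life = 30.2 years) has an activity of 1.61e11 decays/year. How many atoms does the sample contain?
N = A/λ = 7.015e12 atoms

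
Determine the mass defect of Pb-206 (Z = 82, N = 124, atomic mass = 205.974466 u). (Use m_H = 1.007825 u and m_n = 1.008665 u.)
Δm = Z·m_H + N·m_n − M = 1.742 u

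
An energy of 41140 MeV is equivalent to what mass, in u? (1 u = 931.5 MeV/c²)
m = E/c² = 44.17 u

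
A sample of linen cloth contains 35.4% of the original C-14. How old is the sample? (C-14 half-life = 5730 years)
Age = t½ × log₂(1/ratio) = 8585 years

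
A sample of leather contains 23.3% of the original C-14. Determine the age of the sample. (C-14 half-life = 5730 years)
Age = t½ × log₂(1/ratio) = 12040 years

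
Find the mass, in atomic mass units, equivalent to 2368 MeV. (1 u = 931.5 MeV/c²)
m = E/c² = 2.542 u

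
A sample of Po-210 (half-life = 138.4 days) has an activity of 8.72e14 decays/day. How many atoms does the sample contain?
N = A/λ = 1.741e17 atoms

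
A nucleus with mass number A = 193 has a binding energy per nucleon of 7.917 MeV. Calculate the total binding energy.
B.E. = 7.917 × 193 = 1528 MeV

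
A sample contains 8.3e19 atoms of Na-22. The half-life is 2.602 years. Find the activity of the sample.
A = λN = 2.211e19 decays/year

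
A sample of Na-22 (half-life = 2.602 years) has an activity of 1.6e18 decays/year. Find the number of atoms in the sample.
N = A/λ = 6.006e18 atoms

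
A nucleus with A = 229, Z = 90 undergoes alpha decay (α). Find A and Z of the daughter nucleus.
Daughter: A = 225, Z = 88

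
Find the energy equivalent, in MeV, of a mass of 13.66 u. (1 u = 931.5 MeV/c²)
E = mc² = 12720 MeV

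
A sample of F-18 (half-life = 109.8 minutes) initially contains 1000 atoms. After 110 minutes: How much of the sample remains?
N = N₀(1/2)^(t/t½) = 499.4 atoms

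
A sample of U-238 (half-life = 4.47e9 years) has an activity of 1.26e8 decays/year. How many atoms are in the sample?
N = A/λ = 8.126e17 atoms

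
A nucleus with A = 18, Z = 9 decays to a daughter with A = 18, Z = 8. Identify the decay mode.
ΔA = 0, ΔZ = -1 ⇒ beta-plus decay (β⁺) or electron capture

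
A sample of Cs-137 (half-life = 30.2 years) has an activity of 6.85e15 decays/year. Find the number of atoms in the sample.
N = A/λ = 2.985e17 atoms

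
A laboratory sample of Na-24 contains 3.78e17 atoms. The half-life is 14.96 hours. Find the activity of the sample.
A = λN = 1.751e16 decays/hour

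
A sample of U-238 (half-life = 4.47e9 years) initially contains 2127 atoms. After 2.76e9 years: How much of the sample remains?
N = N₀(1/2)^(t/t½) = 1386 atoms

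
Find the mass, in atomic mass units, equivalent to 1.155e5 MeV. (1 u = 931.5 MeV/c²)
m = E/c² = 124 u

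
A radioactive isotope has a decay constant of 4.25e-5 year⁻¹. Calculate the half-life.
t½ = ln(2)/λ = 16310 years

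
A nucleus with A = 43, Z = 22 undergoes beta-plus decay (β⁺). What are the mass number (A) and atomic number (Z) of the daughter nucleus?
Daughter: A = 43, Z = 21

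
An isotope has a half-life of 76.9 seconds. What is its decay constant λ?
λ = ln(2)/t½ = 0.009014 second⁻¹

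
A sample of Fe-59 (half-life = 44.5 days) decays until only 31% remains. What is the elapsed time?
t = t½ × log₂(N₀/N) = 75.19 days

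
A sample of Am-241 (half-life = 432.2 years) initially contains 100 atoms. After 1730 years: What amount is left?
N = N₀(1/2)^(t/t½) = 6.238 atoms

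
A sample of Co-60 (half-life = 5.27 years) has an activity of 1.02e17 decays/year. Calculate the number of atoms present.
N = A/λ = 7.755e17 atoms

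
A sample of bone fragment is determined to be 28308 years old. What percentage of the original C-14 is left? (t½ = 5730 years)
N/N₀ = (1/2)^(t/t½) = 0.03257 = 3.26%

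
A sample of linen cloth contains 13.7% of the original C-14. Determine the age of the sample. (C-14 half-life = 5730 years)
Age = t½ × log₂(1/ratio) = 16430 years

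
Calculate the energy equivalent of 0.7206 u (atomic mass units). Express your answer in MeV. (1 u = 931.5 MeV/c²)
E = mc² = 671.2 MeV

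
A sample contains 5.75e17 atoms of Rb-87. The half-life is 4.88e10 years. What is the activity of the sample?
A = λN = 8.167e6 decays/year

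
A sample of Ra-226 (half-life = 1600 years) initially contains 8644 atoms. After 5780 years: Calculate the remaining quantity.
N = N₀(1/2)^(t/t½) = 706.7 atoms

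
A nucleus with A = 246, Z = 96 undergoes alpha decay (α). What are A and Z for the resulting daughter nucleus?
Daughter: A = 242, Z = 94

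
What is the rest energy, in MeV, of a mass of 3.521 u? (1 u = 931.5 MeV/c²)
E = mc² = 3280 MeV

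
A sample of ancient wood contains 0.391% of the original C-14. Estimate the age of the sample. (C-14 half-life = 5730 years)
Age = t½ × log₂(1/ratio) = 45830 years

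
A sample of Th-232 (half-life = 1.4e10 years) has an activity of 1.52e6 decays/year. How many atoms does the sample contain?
N = A/λ = 3.07e16 atoms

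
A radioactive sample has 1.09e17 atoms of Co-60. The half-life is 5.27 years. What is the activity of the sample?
A = λN = 1.434e16 decays/year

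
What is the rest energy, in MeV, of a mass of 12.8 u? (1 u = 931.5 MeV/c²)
E = mc² = 11920 MeV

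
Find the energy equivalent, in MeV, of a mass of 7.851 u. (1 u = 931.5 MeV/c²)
E = mc² = 7313 MeV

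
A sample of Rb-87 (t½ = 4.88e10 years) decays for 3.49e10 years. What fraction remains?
N/N₀ = (1/2)^(t/t½) = 0.6091 = 60.9%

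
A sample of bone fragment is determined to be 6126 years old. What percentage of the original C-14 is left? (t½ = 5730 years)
N/N₀ = (1/2)^(t/t½) = 0.4766 = 47.7%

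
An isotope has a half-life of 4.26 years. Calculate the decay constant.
λ = ln(2)/t½ = 0.1627 year⁻¹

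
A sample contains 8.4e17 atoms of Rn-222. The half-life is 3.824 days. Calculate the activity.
A = λN = 1.523e17 decays/day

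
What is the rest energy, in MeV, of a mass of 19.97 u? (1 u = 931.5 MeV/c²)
E = mc² = 18600 MeV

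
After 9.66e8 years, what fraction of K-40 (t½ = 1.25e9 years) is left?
N/N₀ = (1/2)^(t/t½) = 0.5853 = 58.5%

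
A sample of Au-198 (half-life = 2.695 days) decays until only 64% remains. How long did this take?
t = t½ × log₂(N₀/N) = 1.735 days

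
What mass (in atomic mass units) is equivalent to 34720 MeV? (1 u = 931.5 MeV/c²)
m = E/c² = 37.27 u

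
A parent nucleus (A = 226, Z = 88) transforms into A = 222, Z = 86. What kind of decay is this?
ΔA = -4, ΔZ = -2 ⇒ alpha decay (α)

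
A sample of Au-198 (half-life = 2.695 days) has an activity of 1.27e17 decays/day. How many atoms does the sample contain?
N = A/λ = 4.938e17 atoms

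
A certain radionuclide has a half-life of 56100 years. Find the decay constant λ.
λ = ln(2)/t½ = 1.236e-5 year⁻¹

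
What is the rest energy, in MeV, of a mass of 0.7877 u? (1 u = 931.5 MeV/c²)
E = mc² = 733.7 MeV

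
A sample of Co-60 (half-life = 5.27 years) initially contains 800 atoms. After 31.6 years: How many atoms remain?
N = N₀(1/2)^(t/t½) = 12.53 atoms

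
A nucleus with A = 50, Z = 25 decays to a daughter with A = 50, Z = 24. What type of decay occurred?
ΔA = 0, ΔZ = -1 ⇒ beta-plus decay (β⁺) or electron capture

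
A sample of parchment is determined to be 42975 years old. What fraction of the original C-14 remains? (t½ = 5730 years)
N/N₀ = (1/2)^(t/t½) = 0.005524 = 0.552%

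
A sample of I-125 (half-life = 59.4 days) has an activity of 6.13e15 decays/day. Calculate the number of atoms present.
N = A/λ = 5.253e17 atoms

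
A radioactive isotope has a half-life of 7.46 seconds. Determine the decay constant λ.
λ = ln(2)/t½ = 0.09292 second⁻¹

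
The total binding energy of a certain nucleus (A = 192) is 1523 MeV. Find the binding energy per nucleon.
B.E./A = 1523/192 = 7.932 MeV/nucleon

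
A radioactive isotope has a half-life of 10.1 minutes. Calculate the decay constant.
λ = ln(2)/t½ = 0.06863 minute⁻¹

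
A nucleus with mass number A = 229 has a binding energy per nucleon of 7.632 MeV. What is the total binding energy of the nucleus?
B.E. = 7.632 × 229 = 1748 MeV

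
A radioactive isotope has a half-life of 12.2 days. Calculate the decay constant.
λ = ln(2)/t½ = 0.05682 day⁻¹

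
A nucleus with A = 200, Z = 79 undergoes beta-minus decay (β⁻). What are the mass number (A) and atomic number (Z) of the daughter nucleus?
Daughter: A = 200, Z = 80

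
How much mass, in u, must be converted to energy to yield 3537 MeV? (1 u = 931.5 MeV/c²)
m = E/c² = 3.797 u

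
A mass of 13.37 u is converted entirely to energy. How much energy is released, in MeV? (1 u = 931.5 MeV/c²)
E = mc² = 12450 MeV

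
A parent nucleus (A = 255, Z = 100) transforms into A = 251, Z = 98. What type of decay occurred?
ΔA = -4, ΔZ = -2 ⇒ alpha decay (α)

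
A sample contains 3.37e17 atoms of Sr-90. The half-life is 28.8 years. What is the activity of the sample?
A = λN = 8.111e15 decays/year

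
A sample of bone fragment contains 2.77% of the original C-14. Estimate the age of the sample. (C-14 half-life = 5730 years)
Age = t½ × log₂(1/ratio) = 29650 years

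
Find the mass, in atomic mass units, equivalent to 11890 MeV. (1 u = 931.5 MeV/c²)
m = E/c² = 12.76 u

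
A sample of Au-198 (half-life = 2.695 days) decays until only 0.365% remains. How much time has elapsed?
t = t½ × log₂(N₀/N) = 21.82 days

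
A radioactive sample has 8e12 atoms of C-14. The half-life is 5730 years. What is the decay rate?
A = λN = 9.677e8 decays/year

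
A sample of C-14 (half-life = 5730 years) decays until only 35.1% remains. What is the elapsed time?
t = t½ × log₂(N₀/N) = 8655 years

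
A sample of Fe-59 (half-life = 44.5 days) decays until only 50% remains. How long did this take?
t = t½ × log₂(N₀/N) = 44.5 days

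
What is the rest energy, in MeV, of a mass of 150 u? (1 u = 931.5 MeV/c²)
E = mc² = 1.397e5 MeV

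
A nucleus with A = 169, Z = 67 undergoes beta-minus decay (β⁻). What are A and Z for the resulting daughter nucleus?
Daughter: A = 169, Z = 68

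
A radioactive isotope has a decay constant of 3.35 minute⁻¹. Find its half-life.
t½ = ln(2)/λ = 0.2069 minutes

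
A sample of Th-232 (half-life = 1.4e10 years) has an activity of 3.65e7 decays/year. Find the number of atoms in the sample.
N = A/λ = 7.372e17 atoms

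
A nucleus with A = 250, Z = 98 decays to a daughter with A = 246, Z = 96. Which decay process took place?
ΔA = -4, ΔZ = -2 ⇒ alpha decay (α)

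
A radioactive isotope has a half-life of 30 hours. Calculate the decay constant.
λ = ln(2)/t½ = 0.0231 hour⁻¹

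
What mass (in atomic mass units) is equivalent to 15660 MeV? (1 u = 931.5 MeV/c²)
m = E/c² = 16.81 u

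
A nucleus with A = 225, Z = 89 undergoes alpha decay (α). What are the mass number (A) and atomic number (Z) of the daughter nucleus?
Daughter: A = 221, Z = 87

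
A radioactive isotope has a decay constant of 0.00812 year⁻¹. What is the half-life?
t½ = ln(2)/λ = 85.36 years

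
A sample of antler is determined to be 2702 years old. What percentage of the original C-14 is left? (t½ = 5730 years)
N/N₀ = (1/2)^(t/t½) = 0.7212 = 72.1%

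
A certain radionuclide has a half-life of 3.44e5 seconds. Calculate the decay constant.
λ = ln(2)/t½ = 2.015e-6 second⁻¹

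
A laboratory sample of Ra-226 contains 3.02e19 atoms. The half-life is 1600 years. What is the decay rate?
A = λN = 1.308e16 decays/year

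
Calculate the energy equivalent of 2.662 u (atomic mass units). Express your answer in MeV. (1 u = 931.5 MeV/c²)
E = mc² = 2480 MeV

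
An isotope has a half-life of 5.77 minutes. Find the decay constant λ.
λ = ln(2)/t½ = 0.1201 minute⁻¹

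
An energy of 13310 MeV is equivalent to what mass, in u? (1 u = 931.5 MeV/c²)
m = E/c² = 14.29 u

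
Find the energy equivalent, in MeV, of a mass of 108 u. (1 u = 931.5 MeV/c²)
E = mc² = 1.006e5 MeV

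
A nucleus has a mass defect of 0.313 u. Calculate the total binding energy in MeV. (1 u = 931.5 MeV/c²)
B.E. = Δm × 931.5 = 291.6 MeV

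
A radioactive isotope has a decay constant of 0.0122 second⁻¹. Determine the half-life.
t½ = ln(2)/λ = 56.82 seconds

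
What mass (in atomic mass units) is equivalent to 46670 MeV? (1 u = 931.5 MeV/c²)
m = E/c² = 50.1 u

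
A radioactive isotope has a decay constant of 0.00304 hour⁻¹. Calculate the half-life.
t½ = ln(2)/λ = 228 hours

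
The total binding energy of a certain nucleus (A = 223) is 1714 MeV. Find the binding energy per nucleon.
B.E./A = 1714/223 = 7.686 MeV/nucleon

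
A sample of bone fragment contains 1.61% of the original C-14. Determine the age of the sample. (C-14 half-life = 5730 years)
Age = t½ × log₂(1/ratio) = 34130 years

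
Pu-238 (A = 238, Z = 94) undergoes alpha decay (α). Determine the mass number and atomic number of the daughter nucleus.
Daughter: A = 234, Z = 92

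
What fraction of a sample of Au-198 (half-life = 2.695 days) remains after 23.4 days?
N/N₀ = (1/2)^(t/t½) = 0.002434 = 0.243%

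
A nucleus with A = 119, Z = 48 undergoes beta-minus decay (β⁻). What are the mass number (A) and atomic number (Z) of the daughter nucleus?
Daughter: A = 119, Z = 49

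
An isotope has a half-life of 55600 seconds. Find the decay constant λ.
λ = ln(2)/t½ = 1.247e-5 second⁻¹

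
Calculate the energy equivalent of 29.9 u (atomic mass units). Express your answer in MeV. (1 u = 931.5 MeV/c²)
E = mc² = 27850 MeV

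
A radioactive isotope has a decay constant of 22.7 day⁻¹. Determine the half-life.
t½ = ln(2)/λ = 0.03054 days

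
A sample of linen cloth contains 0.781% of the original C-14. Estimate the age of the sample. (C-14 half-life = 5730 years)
Age = t½ × log₂(1/ratio) = 40110 years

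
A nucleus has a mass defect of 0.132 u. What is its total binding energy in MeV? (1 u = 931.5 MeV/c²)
B.E. = Δm × 931.5 = 123 MeV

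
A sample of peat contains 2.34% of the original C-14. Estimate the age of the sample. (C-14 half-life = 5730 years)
Age = t½ × log₂(1/ratio) = 31040 years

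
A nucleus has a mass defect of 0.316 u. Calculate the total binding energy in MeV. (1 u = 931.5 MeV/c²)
B.E. = Δm × 931.5 = 294.4 MeV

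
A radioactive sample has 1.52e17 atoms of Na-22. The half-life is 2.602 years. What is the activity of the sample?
A = λN = 4.049e16 decays/year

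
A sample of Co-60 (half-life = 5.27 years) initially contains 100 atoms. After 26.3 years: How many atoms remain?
N = N₀(1/2)^(t/t½) = 3.146 atoms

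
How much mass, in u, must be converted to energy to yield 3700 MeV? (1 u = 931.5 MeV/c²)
m = E/c² = 3.972 u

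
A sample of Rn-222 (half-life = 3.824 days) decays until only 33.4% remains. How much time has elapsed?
t = t½ × log₂(N₀/N) = 6.05 days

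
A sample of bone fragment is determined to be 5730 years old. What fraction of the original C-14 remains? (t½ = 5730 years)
N/N₀ = (1/2)^(t/t½) = 0.5 = 50%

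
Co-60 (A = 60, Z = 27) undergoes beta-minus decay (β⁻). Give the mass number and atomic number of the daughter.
Daughter: A = 60, Z = 28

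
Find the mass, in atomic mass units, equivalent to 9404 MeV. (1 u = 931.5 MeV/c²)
m = E/c² = 10.1 u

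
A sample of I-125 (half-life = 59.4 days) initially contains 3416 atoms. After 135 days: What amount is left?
N = N₀(1/2)^(t/t½) = 706.9 atoms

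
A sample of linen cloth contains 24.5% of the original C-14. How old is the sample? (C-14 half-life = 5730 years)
Age = t½ × log₂(1/ratio) = 11630 years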